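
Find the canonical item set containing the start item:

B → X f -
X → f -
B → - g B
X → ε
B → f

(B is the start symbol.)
First, augment the grammar with B' → B
I₀ = CLOSURE({ [B' → . B] }):
  [B' → . B] has the dot before B: add [B → . X f -], [B → . - g B], [B → . f]
  [B → . X f -] has the dot before X: add [X → . f -], [X → .]
No further items can be added.

I₀ = { [B → . - g B], [B → . X f -], [B → . f], [B' → . B], [X → . f -], [X → .] }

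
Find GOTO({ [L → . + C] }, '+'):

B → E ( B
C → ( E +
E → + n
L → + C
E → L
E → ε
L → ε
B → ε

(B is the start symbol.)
{ [C → . ( E +], [L → + . C] }

GOTO(I, '+') = CLOSURE({ [A → αX.β] : [A → α.Xβ] ∈ I, X = '+' })

Items with dot before '+', with the dot advanced:
  [L → . + C] → [L → + . C]
Closure of the advanced items:
  [L → + . C] has the dot before C: add [C → . ( E +]

GOTO = { [C → . ( E +], [L → + . C] }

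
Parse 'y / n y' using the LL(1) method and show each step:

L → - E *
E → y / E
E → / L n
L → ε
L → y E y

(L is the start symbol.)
Stack is shown with the top on the left.

Stack      Input      Action
----------------------------
L $        y / n y $  output L → y E y
y E y $    y / n y $  match 'y'
E y $      / n y $    output E → / L n
/ L n y $  / n y $    match '/'
L n y $    n y $      output L → ε
n y $      n y $      match 'n'
y $        y $        match 'y'
$          $          accept

The string is accepted.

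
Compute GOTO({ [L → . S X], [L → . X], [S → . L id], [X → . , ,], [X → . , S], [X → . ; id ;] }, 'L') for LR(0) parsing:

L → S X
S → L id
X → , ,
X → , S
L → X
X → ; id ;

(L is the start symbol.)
GOTO(I, 'L') = CLOSURE({ [A → αX.β] : [A → α.Xβ] ∈ I, X = 'L' })

Items with dot before 'L', with the dot advanced:
  [S → . L id] → [S → L . id]
Closure adds nothing (no advanced item has the dot before a non-terminal).

GOTO = { [S → L . id] }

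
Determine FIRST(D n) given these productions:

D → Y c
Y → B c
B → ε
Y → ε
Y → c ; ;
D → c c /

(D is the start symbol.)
FIRST sets of the non-terminals involved (from the grammar, by fixed-point iteration):
  FIRST(D) = { 'c' }

To compute FIRST(D n), process the symbols left to right:
Symbol D is a non-terminal. Add FIRST(D) \ {ε} = { 'c' }
D is not nullable (ε ∉ FIRST(D)), so stop here.
FIRST(D n) = { 'c' }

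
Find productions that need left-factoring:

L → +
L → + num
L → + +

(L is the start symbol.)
Yes, L has productions with common prefix '+'

Left-factoring is needed when two productions for the same non-terminal
share a common prefix on the right-hand side.

Productions for L:
  L → +
  L → + num
  L → + +

Found common prefix '+' in productions for L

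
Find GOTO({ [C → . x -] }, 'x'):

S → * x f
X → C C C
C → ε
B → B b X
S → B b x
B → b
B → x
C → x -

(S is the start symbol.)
{ [C → x . -] }

GOTO(I, 'x') = CLOSURE({ [A → αX.β] : [A → α.Xβ] ∈ I, X = 'x' })

Items with dot before 'x', with the dot advanced:
  [C → . x -] → [C → x . -]
Closure adds nothing (no advanced item has the dot before a non-terminal).

GOTO = { [C → x . -] }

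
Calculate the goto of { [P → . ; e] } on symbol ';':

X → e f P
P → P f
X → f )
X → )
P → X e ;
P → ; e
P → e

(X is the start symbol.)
{ [P → ; . e] }

GOTO(I, ';') = CLOSURE({ [A → αX.β] : [A → α.Xβ] ∈ I, X = ';' })

Items with dot before ';', with the dot advanced:
  [P → . ; e] → [P → ; . e]
Closure adds nothing (no advanced item has the dot before a non-terminal).

GOTO = { [P → ; . e] }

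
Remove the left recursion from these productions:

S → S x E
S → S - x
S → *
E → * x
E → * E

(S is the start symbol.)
S is directly left-recursive. The standard transformation for
  A → A α₁ | ... | A α_m | β₁ | ... | β_n
is
  A  → β₁ A' | ... | β_n A'
  A' → α₁ A' | ... | α_m A' | ε

S → * becomes S → * S'
S → S x E becomes S' → x E S'
S → S - x becomes S' → - x S'
Add S' → ε

Productions for other non-terminals are unchanged:
  E → * x
  E → * E

Resulting grammar:
S → * S'
S' → x E S'
S' → - x S'
S' → ε
E → * x
E → * E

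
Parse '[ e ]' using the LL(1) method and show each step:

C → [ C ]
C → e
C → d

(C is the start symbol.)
LL(1) parsing maintains a stack (initially the start symbol over $) and the input. At each step: if the stack top is a terminal, match it against the current input token; if it is a non-terminal N, replace it with the RHS of M[N, lookahead] (the unique production whose predict set contains the lookahead).

Stack is shown with the top on the left.

Stack    Input    Action
------------------------
C $      [ e ] $  output C → [ C ]
[ C ] $  [ e ] $  match '['
C ] $    e ] $    output C → e
e ] $    e ] $    match 'e'
] $      ] $      match ']'
$        $        accept

The string is accepted.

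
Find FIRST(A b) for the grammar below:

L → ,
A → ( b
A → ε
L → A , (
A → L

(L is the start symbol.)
FIRST sets of the non-terminals involved (from the grammar, by fixed-point iteration):
  FIRST(A) = { '(', ',', ε }

To compute FIRST(A b), process the symbols left to right:
Symbol A is a non-terminal. Add FIRST(A) \ {ε} = { '(', ',' }
A is nullable (ε ∈ FIRST(A)), continue to the next symbol.
Symbol b is a terminal. Add 'b' and stop.
FIRST(A b) = { '(', ',', 'b' }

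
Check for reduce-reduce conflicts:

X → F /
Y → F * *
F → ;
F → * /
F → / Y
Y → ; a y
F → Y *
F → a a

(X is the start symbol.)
A reduce-reduce conflict occurs when an LR(0) state has two complete items [A → α .] and [B → β .] — both call for a reduction, and with no lookahead the parser cannot choose between them.

Augment with X' → X and build the canonical LR(0) collection (I0 = CLOSURE({[X' → . X]}), then GOTO on every symbol after a dot until no new states appear). It has 18 states:
  I0: { [F → . * /], [F → . / Y], [F → . ;], [F → . Y *], [F → . a a], [X → . F /], [X' → . X], [Y → . ; a y], [Y → . F * *] }  — shift
  I1: { [F → * . /] }  — shift
  I2: { [F → . * /], [F → . / Y], [F → . ;], [F → . Y *], [F → . a a], [F → / . Y], [Y → . ; a y], [Y → . F * *] }  — shift
  I3: { [F → ; .], [Y → ; . a y] }  — shift, reduce
  I4: { [X → F . /], [Y → F . * *] }  — shift
  I5: { [X' → X .] }  — accept
  I6: { [F → Y . *] }  — shift
  I7: { [F → a . a] }  — shift
  I8: { [F → a a .] }  — reduce
  I9: { [F → Y * .] }  — reduce
  I10: { [Y → F * . *] }  — shift
  I11: { [X → F / .] }  — reduce
  I12: { [Y → F * * .] }  — reduce
  I13: { [Y → ; a . y] }  — shift
  I14: { [Y → ; a y .] }  — reduce
  I15: { [Y → F . * *] }  — shift
  I16: { [F → / Y .], [F → Y . *] }  — shift, reduce
  I17: { [F → * / .] }  — reduce

No state contains more than one complete item.

Answer: No reduce-reduce conflicts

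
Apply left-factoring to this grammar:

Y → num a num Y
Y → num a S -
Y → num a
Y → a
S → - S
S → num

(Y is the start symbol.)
Y → num a Y'
Y' → num Y
Y' → S -
Y' → ε
Y → a
S → - S
S → num

Left-factoring transforms A → αβ₁ | αβ₂ into A → αA' and A' → β₁ | β₂
(α is the longest common prefix among the alternatives). Repeat until
no nonterminal has two alternatives with a common prefix.

Round 1: Y has alternatives sharing prefix 'num a'. Introduce Y': Y → num a Y'
  Add: Y' → num Y
  Add: Y' → S -
  Add: Y' → ε

No remaining common prefixes — done.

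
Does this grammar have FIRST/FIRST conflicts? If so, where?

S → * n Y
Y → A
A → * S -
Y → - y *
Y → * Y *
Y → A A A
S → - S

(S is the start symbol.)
Yes. Y → A / Y → '*' Y '*' on { '*' }; Y → A / Y → A A A on { '*' }; Y → '*' Y '*' / Y → A A A on { '*' }

A FIRST/FIRST conflict occurs when two productions N → α and N → β for the same non-terminal have FIRST(α) ∩ FIRST(β) ≠ ∅ (with ε ∈ FIRST of a nullable right-hand side, so two nullable alternatives also conflict).

FIRST sets of the non-terminals at (or reachable through a nullable prefix from) the front of some alternative:
  FIRST(A) = { '*' }

Productions for S:
  S → * n Y: FIRST = { '*' }
  S → - S: FIRST = { '-' }
Productions for Y:
  Y → A: FIRST = { '*' }
  Y → - y *: FIRST = { '-' }
  Y → * Y *: FIRST = { '*' }
  Y → A A A: FIRST = { '*' }
A has only one production, so no FIRST/FIRST conflict is possible there.

Conflict for Y: Y → A and Y → * Y *
  Overlap: { '*' }
Conflict for Y: Y → A and Y → A A A
  Overlap: { '*' }
Conflict for Y: Y → * Y * and Y → A A A
  Overlap: { '*' }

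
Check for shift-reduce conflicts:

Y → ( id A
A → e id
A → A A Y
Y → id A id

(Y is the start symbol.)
A shift-reduce conflict occurs when an LR(0) state has both:
  - a complete (reduce) item [A → α .] (dot at the end), and
  - a shift item [B → β . c γ] (dot before a terminal).

Augment with Y' → Y and build the canonical LR(0) collection (I0 = CLOSURE({[Y' → . Y]}), then GOTO on every symbol after a dot until no new states appear). It has 12 states:
  I0: { [Y → . ( id A], [Y → . id A id], [Y' → . Y] }  — shift
  I1: { [Y → ( . id A] }  — shift
  I2: { [Y' → Y .] }  — accept
  I3: { [A → . A A Y], [A → . e id], [Y → id . A id] }  — shift
  I4: { [A → . A A Y], [A → . e id], [A → A . A Y], [Y → id A . id] }  — shift
  I5: { [A → e . id] }  — shift
  I6: { [A → e id .] }  — reduce
  I7: { [A → . A A Y], [A → . e id], [A → A . A Y], [A → A A . Y], [Y → . ( id A], [Y → . id A id] }  — shift
  I8: { [Y → id A id .] }  — reduce
  I9: { [A → A A Y .] }  — reduce
  I10: { [A → . A A Y], [A → . e id], [Y → ( id . A] }  — shift
  I11: { [A → . A A Y], [A → . e id], [A → A . A Y], [Y → ( id A .] }  — shift, reduce

I11 contains reduce item [Y → ( id A .] and shift item [A → . e id] — shift-reduce conflict.

Answer: Yes — I11: [Y → ( id A .] vs [A → . e id]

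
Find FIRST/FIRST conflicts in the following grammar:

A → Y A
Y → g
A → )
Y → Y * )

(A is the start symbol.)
Yes. Y → g / Y → Y '*' ')' on { 'g' }

A FIRST/FIRST conflict occurs when two productions N → α and N → β for the same non-terminal have FIRST(α) ∩ FIRST(β) ≠ ∅ (with ε ∈ FIRST of a nullable right-hand side, so two nullable alternatives also conflict).

FIRST sets of the non-terminals at (or reachable through a nullable prefix from) the front of some alternative:
  FIRST(Y) = { 'g' }

Productions for A:
  A → Y A: FIRST = { 'g' }
  A → ): FIRST = { ')' }
Productions for Y:
  Y → g: FIRST = { 'g' }
  Y → Y * ): FIRST = { 'g' }

Conflict for Y: Y → g and Y → Y * )
  Overlap: { 'g' }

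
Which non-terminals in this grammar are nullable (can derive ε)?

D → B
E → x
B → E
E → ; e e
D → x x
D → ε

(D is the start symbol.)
ε-productions: D → ε
So D is immediately nullable.
No further non-terminal can be added: every production for the remaining non-terminals contains a terminal or a non-nullable non-terminal.
Nullable = { 'D' }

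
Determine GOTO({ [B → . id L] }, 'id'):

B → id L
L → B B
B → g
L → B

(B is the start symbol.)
{ [B → . g], [B → . id L], [B → id . L], [L → . B B], [L → . B] }

GOTO(I, 'id') = CLOSURE({ [A → αX.β] : [A → α.Xβ] ∈ I, X = 'id' })

Items with dot before 'id', with the dot advanced:
  [B → . id L] → [B → id . L]
Closure of the advanced items:
  [B → id . L] has the dot before L: add [L → . B B], [L → . B]
  [L → . B B] has the dot before B: add [B → . id L], [B → . g]

GOTO = { [B → . g], [B → . id L], [B → id . L], [L → . B B], [L → . B] }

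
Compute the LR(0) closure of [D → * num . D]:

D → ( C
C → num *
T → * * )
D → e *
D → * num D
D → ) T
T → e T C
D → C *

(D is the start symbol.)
{ [C → . num *], [D → * num . D], [D → . ( C], [D → . ) T], [D → . * num D], [D → . C *], [D → . e *] }

To compute CLOSURE, for each item [A → α.Bβ] where B is a non-terminal, add [B → .γ] for all productions B → γ; repeat for the newly added items until nothing changes.

Start with: [D → * num . D]
  [D → * num . D] has the dot before D: add [D → . ( C], [D → . e *], [D → . * num D], [D → . ) T], [D → . C *]
  [D → . C *] has the dot before C: add [C → . num *]
No further items can be added.

CLOSURE = { [C → . num *], [D → * num . D], [D → . ( C], [D → . ) T], [D → . * num D], [D → . C *], [D → . e *] }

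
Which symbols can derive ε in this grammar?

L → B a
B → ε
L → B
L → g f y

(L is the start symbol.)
ε-productions: B → ε
So B is immediately nullable.
L → B: every symbol on the right is nullable, so L is nullable too.
Every non-terminal is now nullable.
Nullable = { 'B', 'L' }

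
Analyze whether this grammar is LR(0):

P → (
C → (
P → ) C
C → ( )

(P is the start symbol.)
A grammar is LR(0) if no state in the canonical LR(0) collection has:
  - both a shift item (dot before a terminal) and a complete item (shift-reduce conflict), or
  - two or more complete items (reduce-reduce conflict; the accept item [P' → P .] counts as a complete item here).

Augment with P' → P and build the canonical LR(0) collection (I0 = CLOSURE({[P' → . P]}), then GOTO on every symbol after a dot until no new states appear). It has 7 states:
  I0: { [P → . (], [P → . ) C], [P' → . P] }  — shift
  I1: { [P → ( .] }  — reduce
  I2: { [C → . ( )], [C → . (], [P → ) . C] }  — shift
  I3: { [P' → P .] }  — accept
  I4: { [C → ( . )], [C → ( .] }  — shift, reduce
  I5: { [P → ) C .] }  — reduce
  I6: { [C → ( ) .] }  — reduce

Conflict in state I4:
  Shift-reduce conflict between [C → ( .] and [C → ( . )]
So the grammar is NOT LR(0).

Answer: No. Shift-reduce conflict between [C → ( .] and [C → ( . )]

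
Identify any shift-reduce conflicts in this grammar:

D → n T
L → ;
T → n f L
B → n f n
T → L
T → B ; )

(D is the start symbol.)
Augment with D' → D and build the canonical LR(0) collection (I0 = CLOSURE({[D' → . D]}), then GOTO on every symbol after a dot until no new states appear). It has 13 states:
  I0: { [D → . n T], [D' → . D] }  — shift
  I1: { [D' → D .] }  — accept
  I2: { [B → . n f n], [D → n . T], [L → . ;], [T → . B ; )], [T → . L], [T → . n f L] }  — shift
  I3: { [L → ; .] }  — reduce
  I4: { [T → B . ; )] }  — shift
  I5: { [T → L .] }  — reduce
  I6: { [D → n T .] }  — reduce
  I7: { [B → n . f n], [T → n . f L] }  — shift
  I8: { [B → n f . n], [L → . ;], [T → n f . L] }  — shift
  I9: { [T → n f L .] }  — reduce
  I10: { [B → n f n .] }  — reduce
  I11: { [T → B ; . )] }  — shift
  I12: { [T → B ; ) .] }  — reduce

No state contains both a complete item and a shift item.

Answer: No shift-reduce conflicts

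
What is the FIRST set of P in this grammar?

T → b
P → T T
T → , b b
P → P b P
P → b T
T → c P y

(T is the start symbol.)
{ ',', 'b', 'c' }

FIRST sets of the other non-terminals involved (by the same procedure, iterated to a fixed point):
  FIRST(T) = { ',', 'b', 'c' }

From P → T T:
  - T is a non-terminal: add FIRST(T) \ {ε} = { ',', 'b', 'c' }
    T is not nullable, so stop
From P → P b P:
  - P is the symbol being defined: contributes nothing new
    P is not nullable, so stop
From P → b T:
  - b is a terminal: add 'b' and stop

Collecting: FIRST(P) = { ',', 'b', 'c' }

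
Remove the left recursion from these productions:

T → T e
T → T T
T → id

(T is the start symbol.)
T → id T'
T' → e T'
T' → T T'
T' → ε

T is directly left-recursive. The standard transformation for
  A → A α₁ | ... | A α_m | β₁ | ... | β_n
is
  A  → β₁ A' | ... | β_n A'
  A' → α₁ A' | ... | α_m A' | ε

T → id becomes T → id T'
T → T e becomes T' → e T'
T → T T becomes T' → T T'
Add T' → ε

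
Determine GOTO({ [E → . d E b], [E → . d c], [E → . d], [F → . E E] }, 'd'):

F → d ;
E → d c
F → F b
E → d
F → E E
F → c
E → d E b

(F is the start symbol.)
{ [E → . d E b], [E → . d c], [E → . d], [E → d . E b], [E → d . c], [E → d .] }

GOTO(I, 'd') = CLOSURE({ [A → αX.β] : [A → α.Xβ] ∈ I, X = 'd' })

Items with dot before 'd', with the dot advanced:
  [E → . d] → [E → d .]
  [E → . d E b] → [E → d . E b]
  [E → . d c] → [E → d . c]
Closure of the advanced items:
  [E → d . E b] has the dot before E: add [E → . d c], [E → . d], [E → . d E b]

GOTO = { [E → . d E b], [E → . d c], [E → . d], [E → d . E b], [E → d . c], [E → d .] }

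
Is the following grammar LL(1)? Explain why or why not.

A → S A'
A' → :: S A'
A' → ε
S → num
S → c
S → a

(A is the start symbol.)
A grammar is LL(1) if for each non-terminal N with multiple productions, the predict sets of those productions are pairwise disjoint, where PREDICT(N → α) = (FIRST(α) \ {ε}) ∪ (FOLLOW(N) if α ⇒* ε).

Relevant sets:
  FOLLOW(A') = { $ }

For A':
  PREDICT(A' → :: S A') = { '::' }
  PREDICT(A' → ε) = { $ }
For S:
  PREDICT(S → num) = { 'num' }
  PREDICT(S → c) = { 'c' }
  PREDICT(S → a) = { 'a' }
A has a single production, so nothing to check there.

All predict sets are disjoint. The grammar IS LL(1).

Answer: Yes, the grammar is LL(1).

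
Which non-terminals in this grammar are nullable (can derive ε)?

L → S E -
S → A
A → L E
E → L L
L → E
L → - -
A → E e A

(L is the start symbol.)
None

A non-terminal is nullable if it can derive ε (the empty string): either it has an ε-production, or it has a production whose right-hand side consists entirely of nullable non-terminals.

There are no ε-productions, so no non-terminal can derive ε.
No non-terminals are nullable.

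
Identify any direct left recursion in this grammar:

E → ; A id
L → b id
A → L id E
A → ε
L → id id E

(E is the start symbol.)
Direct left recursion occurs when N → N α for some non-terminal N (the right-hand side begins with the left-hand side itself).

E → ; A id: starts with ';'
L → b id: starts with b
A → L id E: starts with L
A → ε: starts with ε
L → id id E: starts with id

No direct left recursion found.

Answer: No direct left recursion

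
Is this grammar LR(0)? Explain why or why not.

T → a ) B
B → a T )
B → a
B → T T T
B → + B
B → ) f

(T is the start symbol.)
No. Shift-reduce conflict between [B → a .] and [T → . a ) B]

A grammar is LR(0) if no state in the canonical LR(0) collection has:
  - both a shift item (dot before a terminal) and a complete item (shift-reduce conflict), or
  - two or more complete items (reduce-reduce conflict; the accept item [T' → T .] counts as a complete item here).

Augment with T' → T and build the canonical LR(0) collection (I0 = CLOSURE({[T' → . T]}), then GOTO on every symbol after a dot until no new states appear). It has 15 states:
  I0: { [T → . a ) B], [T' → . T] }  — shift
  I1: { [T' → T .] }  — accept
  I2: { [T → a . ) B] }  — shift
  I3: { [B → . ) f], [B → . + B], [B → . T T T], [B → . a T )], [B → . a], [T → . a ) B], [T → a ) . B] }  — shift
  I4: { [B → ) . f] }  — shift
  I5: { [B → + . B], [B → . ) f], [B → . + B], [B → . T T T], [B → . a T )], [B → . a], [T → . a ) B] }  — shift
  I6: { [T → a ) B .] }  — reduce
  I7: { [B → T . T T], [T → . a ) B] }  — shift
  I8: { [B → a . T )], [B → a .], [T → . a ) B], [T → a . ) B] }  — shift, reduce
  I9: { [B → a T . )] }  — shift
  I10: { [B → a T ) .] }  — reduce
  I11: { [B → T T . T], [T → . a ) B] }  — shift
  I12: { [B → T T T .] }  — reduce
  I13: { [B → + B .] }  — reduce
  I14: { [B → ) f .] }  — reduce

Conflict in state I8:
  Shift-reduce conflict between [B → a .] and [T → . a ) B]
So the grammar is NOT LR(0).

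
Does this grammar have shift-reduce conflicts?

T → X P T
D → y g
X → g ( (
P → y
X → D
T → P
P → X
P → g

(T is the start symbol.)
Augment with T' → T and build the canonical LR(0) collection (I0 = CLOSURE({[T' → . T]}), then GOTO on every symbol after a dot until no new states appear). It has 13 states:
  I0: { [D → . y g], [P → . X], [P → . g], [P → . y], [T → . P], [T → . X P T], [T' → . T], [X → . D], [X → . g ( (] }  — shift
  I1: { [X → D .] }  — reduce
  I2: { [T → P .] }  — reduce
  I3: { [T' → T .] }  — accept
  I4: { [D → . y g], [P → . X], [P → . g], [P → . y], [P → X .], [T → X . P T], [X → . D], [X → . g ( (] }  — shift, reduce
  I5: { [P → g .], [X → g . ( (] }  — shift, reduce
  I6: { [D → y . g], [P → y .] }  — shift, reduce
  I7: { [D → y g .] }  — reduce
  I8: { [X → g ( . (] }  — shift
  I9: { [X → g ( ( .] }  — reduce
  I10: { [D → . y g], [P → . X], [P → . g], [P → . y], [T → . P], [T → . X P T], [T → X P . T], [X → . D], [X → . g ( (] }  — shift
  I11: { [P → X .] }  — reduce
  I12: { [T → X P T .] }  — reduce

I4 contains reduce item [P → X .] and shift items [D → . y g], [P → . g], [P → . y], [X → . g ( (] — shift-reduce conflict.
I5 contains reduce item [P → g .] and shift item [X → g . ( (] — shift-reduce conflict.
I6 contains reduce item [P → y .] and shift item [D → y . g] — shift-reduce conflict.

Answer: Yes — I4: [P → X .] vs [D → . y g]; I5: [P → g .] vs [X → g . ( (]; I6: [P → y .] vs [D → y . g]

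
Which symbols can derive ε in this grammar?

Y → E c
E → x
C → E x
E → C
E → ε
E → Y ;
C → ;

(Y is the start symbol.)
{ 'E' }

A non-terminal is nullable if it can derive ε (the empty string): either it has an ε-production, or it has a production whose right-hand side consists entirely of nullable non-terminals.

ε-productions: E → ε
So E is immediately nullable.
No further non-terminal can be added: every production for the remaining non-terminals contains a terminal or a non-nullable non-terminal.
Nullable = { 'E' }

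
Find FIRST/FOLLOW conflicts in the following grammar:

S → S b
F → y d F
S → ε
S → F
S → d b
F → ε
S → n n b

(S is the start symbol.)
Nullable non-terminals: F, S.
FIRST sets used below: FIRST(S) = { 'b', 'd', 'n', 'y', ε }, FIRST(F) = { 'y', ε }

F: nullable alternative(s) F → ε; FOLLOW(F) = { $, 'b' }
  F → y d F: FIRST \ {ε} = { 'y' } — disjoint from FOLLOW(F)
  F → ε: FIRST \ {ε} = { } — this is the only nullable alternative, skip

S: nullable alternative(s) S → ε, S → F; FOLLOW(S) = { $, 'b' }
  S → S b: FIRST \ {ε} = { 'b', 'd', 'n', 'y' } — overlaps FOLLOW(S) on { 'b' }: CONFLICT
  S → ε: FIRST \ {ε} = { } — disjoint from FOLLOW(S)
  S → F: FIRST \ {ε} = { 'y' } — disjoint from FOLLOW(S)
  S → d b: FIRST \ {ε} = { 'd' } — disjoint from FOLLOW(S)
  S → n n b: FIRST \ {ε} = { 'n' } — disjoint from FOLLOW(S)

So the grammar has 1 FIRST/FOLLOW conflict (marked CONFLICT above).

Answer: Yes. S → S b with FOLLOW(S) on { 'b' }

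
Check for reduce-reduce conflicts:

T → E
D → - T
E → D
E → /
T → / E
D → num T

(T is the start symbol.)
No reduce-reduce conflicts

A reduce-reduce conflict occurs when an LR(0) state has two complete items [A → α .] and [B → β .] — both call for a reduction, and with no lookahead the parser cannot choose between them.

Augment with T' → T and build the canonical LR(0) collection (I0 = CLOSURE({[T' → . T]}), then GOTO on every symbol after a dot until no new states appear). It has 11 states:
  I0: { [D → . - T], [D → . num T], [E → . /], [E → . D], [T → . / E], [T → . E], [T' → . T] }  — shift
  I1: { [D → - . T], [D → . - T], [D → . num T], [E → . /], [E → . D], [T → . / E], [T → . E] }  — shift
  I2: { [D → . - T], [D → . num T], [E → . /], [E → . D], [E → / .], [T → / . E] }  — shift, reduce
  I3: { [E → D .] }  — reduce
  I4: { [T → E .] }  — reduce
  I5: { [T' → T .] }  — accept
  I6: { [D → . - T], [D → . num T], [D → num . T], [E → . /], [E → . D], [T → . / E], [T → . E] }  — shift
  I7: { [D → num T .] }  — reduce
  I8: { [E → / .] }  — reduce
  I9: { [T → / E .] }  — reduce
  I10: { [D → - T .] }  — reduce

No state contains more than one complete item.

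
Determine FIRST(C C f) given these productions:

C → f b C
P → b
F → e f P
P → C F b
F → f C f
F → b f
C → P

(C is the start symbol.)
FIRST sets of the non-terminals involved (from the grammar, by fixed-point iteration):
  FIRST(C) = { 'b', 'f' }

To compute FIRST(C C f), process the symbols left to right:
Symbol C is a non-terminal. Add FIRST(C) \ {ε} = { 'b', 'f' }
C is not nullable (ε ∉ FIRST(C)), so stop here.
FIRST(C C f) = { 'b', 'f' }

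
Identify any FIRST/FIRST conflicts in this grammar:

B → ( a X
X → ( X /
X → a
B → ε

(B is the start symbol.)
No FIRST/FIRST conflicts.

Productions for B:
  B → ( a X: FIRST = { '(' }
  B → ε: FIRST = { ε }
Productions for X:
  X → ( X /: FIRST = { '(' }
  X → a: FIRST = { 'a' }

All alternatives of each non-terminal have pairwise disjoint FIRST sets.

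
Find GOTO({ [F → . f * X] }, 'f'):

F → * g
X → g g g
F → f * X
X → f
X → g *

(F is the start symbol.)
GOTO(I, 'f') = CLOSURE({ [A → αX.β] : [A → α.Xβ] ∈ I, X = 'f' })

Items with dot before 'f', with the dot advanced:
  [F → . f * X] → [F → f . * X]
Closure adds nothing (no advanced item has the dot before a non-terminal).

GOTO = { [F → f . * X] }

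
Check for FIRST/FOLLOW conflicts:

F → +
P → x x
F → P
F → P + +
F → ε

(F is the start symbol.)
A FIRST/FOLLOW conflict occurs when a non-terminal N has a nullable alternative N → β (β ⇒* ε) and another alternative N → α with FIRST(α) ∩ FOLLOW(N) ≠ ∅: on such a lookahead the parser cannot decide between expanding α and letting N vanish via β.

Nullable non-terminals: F.
FIRST sets used below: FIRST(P) = { 'x' }

F: nullable alternative(s) F → ε; FOLLOW(F) = { $ }
  F → +: FIRST \ {ε} = { '+' } — disjoint from FOLLOW(F)
  F → P: FIRST \ {ε} = { 'x' } — disjoint from FOLLOW(F)
  F → P + +: FIRST \ {ε} = { 'x' } — disjoint from FOLLOW(F)
  F → ε: FIRST \ {ε} = { } — this is the only nullable alternative, skip

P has no nullable alternative, so no FIRST/FOLLOW check is needed there.

No FIRST/FOLLOW conflicts found.

Answer: No FIRST/FOLLOW conflicts.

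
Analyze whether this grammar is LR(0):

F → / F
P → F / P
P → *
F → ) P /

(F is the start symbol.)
Yes, the grammar is LR(0)

A grammar is LR(0) if no state in the canonical LR(0) collection has:
  - both a shift item (dot before a terminal) and a complete item (shift-reduce conflict), or
  - two or more complete items (reduce-reduce conflict; the accept item [F' → F .] counts as a complete item here).

Augment with F' → F and build the canonical LR(0) collection (I0 = CLOSURE({[F' → . F]}), then GOTO on every symbol after a dot until no new states appear). It has 11 states:
  I0: { [F → . ) P /], [F → . / F], [F' → . F] }  — shift
  I1: { [F → ) . P /], [F → . ) P /], [F → . / F], [P → . *], [P → . F / P] }  — shift
  I2: { [F → . ) P /], [F → . / F], [F → / . F] }  — shift
  I3: { [F' → F .] }  — accept
  I4: { [F → / F .] }  — reduce
  I5: { [P → * .] }  — reduce
  I6: { [P → F . / P] }  — shift
  I7: { [F → ) P . /] }  — shift
  I8: { [F → ) P / .] }  — reduce
  I9: { [F → . ) P /], [F → . / F], [P → . *], [P → . F / P], [P → F / . P] }  — shift
  I10: { [P → F / P .] }  — reduce

Every state is either a pure shift/goto state or contains exactly one complete item and nothing to shift — no conflicts. The grammar is LR(0).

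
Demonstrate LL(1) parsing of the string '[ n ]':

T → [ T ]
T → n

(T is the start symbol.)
Stack is shown with the top on the left.

Stack    Input    Action
------------------------
T $      [ n ] $  output T → [ T ]
[ T ] $  [ n ] $  match '['
T ] $    n ] $    output T → n
n ] $    n ] $    match 'n'
] $      ] $      match ']'
$        $        accept

The string is accepted.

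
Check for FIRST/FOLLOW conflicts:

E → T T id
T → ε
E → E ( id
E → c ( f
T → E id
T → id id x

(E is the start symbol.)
Nullable non-terminals: T.
FIRST sets used below: FIRST(E) = { 'c', 'id' }

T: nullable alternative(s) T → ε; FOLLOW(T) = { 'c', 'id' }
  T → ε: FIRST \ {ε} = { } — this is the only nullable alternative, skip
  T → E id: FIRST \ {ε} = { 'c', 'id' } — overlaps FOLLOW(T) on { 'c', 'id' }: CONFLICT
  T → id id x: FIRST \ {ε} = { 'id' } — overlaps FOLLOW(T) on { 'id' }: CONFLICT

E has no nullable alternative, so no FIRST/FOLLOW check is needed there.

So the grammar has 2 FIRST/FOLLOW conflicts (marked CONFLICT above).

Answer: Yes. T → E id with FOLLOW(T) on { 'c', 'id' }; T → id id x with FOLLOW(T) on { 'id' }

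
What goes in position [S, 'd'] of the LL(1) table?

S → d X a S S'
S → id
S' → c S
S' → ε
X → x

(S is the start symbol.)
To find M[S, 'd'], we find productions for S where 'd' is in the predict set (PREDICT(N → α) = (FIRST(α) \ {ε}) ∪ (FOLLOW(N) if α ⇒* ε)).

S → d X a S S': PREDICT = { 'd' }
  'd' is in predict set, so this production goes in M[S, 'd']
S → id: PREDICT = { 'id' }

M[S, 'd'] = S → d X a S S'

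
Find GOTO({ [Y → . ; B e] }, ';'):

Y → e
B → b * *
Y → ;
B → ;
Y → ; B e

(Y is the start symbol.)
GOTO(I, ';') = CLOSURE({ [A → αX.β] : [A → α.Xβ] ∈ I, X = ';' })

Items with dot before ';', with the dot advanced:
  [Y → . ; B e] → [Y → ; . B e]
Closure of the advanced items:
  [Y → ; . B e] has the dot before B: add [B → . b * *], [B → . ;]

GOTO = { [B → . ;], [B → . b * *], [Y → ; . B e] }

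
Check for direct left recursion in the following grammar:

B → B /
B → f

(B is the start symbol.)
Yes, B is left-recursive

Direct left recursion occurs when N → N α for some non-terminal N (the right-hand side begins with the left-hand side itself).

B → B /: LEFT RECURSIVE (starts with B)
B → f: starts with f

The grammar has direct left recursion on: B.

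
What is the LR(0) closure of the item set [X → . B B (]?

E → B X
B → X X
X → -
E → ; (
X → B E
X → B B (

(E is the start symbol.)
{ [B → . X X], [X → . -], [X → . B B (], [X → . B E] }

Start with: [X → . B B (]
  [X → . B B (] has the dot before B: add [B → . X X]
  [B → . X X] has the dot before X: add [X → . -], [X → . B E]
No further items can be added.

CLOSURE = { [B → . X X], [X → . -], [X → . B B (], [X → . B E] }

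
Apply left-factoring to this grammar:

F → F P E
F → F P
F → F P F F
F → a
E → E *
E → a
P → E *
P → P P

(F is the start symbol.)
F → F P F'
F' → E
F' → ε
F' → F F
F → a
E → E *
E → a
P → E *
P → P P

Left-factoring transforms A → αβ₁ | αβ₂ into A → αA' and A' → β₁ | β₂
(α is the longest common prefix among the alternatives). Repeat until
no nonterminal has two alternatives with a common prefix.

Round 1: F has alternatives sharing prefix 'F P'. Introduce F': F → F P F'
  Add: F' → E
  Add: F' → ε
  Add: F' → F F

No remaining common prefixes — done.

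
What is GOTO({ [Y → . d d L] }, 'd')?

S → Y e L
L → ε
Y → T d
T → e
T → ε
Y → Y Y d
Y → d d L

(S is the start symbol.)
{ [Y → d . d L] }

GOTO(I, 'd') = CLOSURE({ [A → αX.β] : [A → α.Xβ] ∈ I, X = 'd' })

Items with dot before 'd', with the dot advanced:
  [Y → . d d L] → [Y → d . d L]
Closure adds nothing (no advanced item has the dot before a non-terminal).

GOTO = { [Y → d . d L] }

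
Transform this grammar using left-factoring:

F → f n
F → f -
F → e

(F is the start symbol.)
Left-factoring transforms A → αβ₁ | αβ₂ into A → αA' and A' → β₁ | β₂
(α is the longest common prefix among the alternatives). Repeat until
no nonterminal has two alternatives with a common prefix.

Round 1: F has alternatives sharing prefix 'f'. Introduce F': F → f F'
  Add: F' → n
  Add: F' → -

No remaining common prefixes — done.

Resulting grammar:
F → f F'
F' → n
F' → -
F → e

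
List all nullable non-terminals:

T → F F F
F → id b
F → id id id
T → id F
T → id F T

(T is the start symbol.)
None

A non-terminal is nullable if it can derive ε (the empty string): either it has an ε-production, or it has a production whose right-hand side consists entirely of nullable non-terminals.

There are no ε-productions, so no non-terminal can derive ε.
No non-terminals are nullable.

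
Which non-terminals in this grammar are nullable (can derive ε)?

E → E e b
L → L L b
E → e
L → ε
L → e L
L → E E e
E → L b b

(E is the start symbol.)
A non-terminal is nullable if it can derive ε (the empty string): either it has an ε-production, or it has a production whose right-hand side consists entirely of nullable non-terminals.

ε-productions: L → ε
So L is immediately nullable.
No further non-terminal can be added: every production for the remaining non-terminals contains a terminal or a non-nullable non-terminal.
Nullable = { 'L' }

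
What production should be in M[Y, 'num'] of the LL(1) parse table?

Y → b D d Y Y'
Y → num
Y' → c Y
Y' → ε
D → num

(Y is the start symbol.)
To find M[Y, 'num'], we find productions for Y where 'num' is in the predict set (PREDICT(N → α) = (FIRST(α) \ {ε}) ∪ (FOLLOW(N) if α ⇒* ε)).

Y → b D d Y Y': PREDICT = { 'b' }
Y → num: PREDICT = { 'num' }
  'num' is in predict set, so this production goes in M[Y, 'num']

M[Y, 'num'] = Y → num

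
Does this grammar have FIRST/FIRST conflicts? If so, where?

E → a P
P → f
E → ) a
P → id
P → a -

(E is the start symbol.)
No FIRST/FIRST conflicts.

A FIRST/FIRST conflict occurs when two productions N → α and N → β for the same non-terminal have FIRST(α) ∩ FIRST(β) ≠ ∅ (with ε ∈ FIRST of a nullable right-hand side, so two nullable alternatives also conflict).

Productions for E:
  E → a P: FIRST = { 'a' }
  E → ) a: FIRST = { ')' }
Productions for P:
  P → f: FIRST = { 'f' }
  P → id: FIRST = { 'id' }
  P → a -: FIRST = { 'a' }

All alternatives of each non-terminal have pairwise disjoint FIRST sets.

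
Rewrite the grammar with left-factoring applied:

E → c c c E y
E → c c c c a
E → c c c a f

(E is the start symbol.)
Left-factoring transforms A → αβ₁ | αβ₂ into A → αA' and A' → β₁ | β₂
(α is the longest common prefix among the alternatives). Repeat until
no nonterminal has two alternatives with a common prefix.

Round 1: E has alternatives sharing prefix 'c c c'. Introduce E': E → c c c E'
  Add: E' → E y
  Add: E' → c a
  Add: E' → a f

No remaining common prefixes — done.

Resulting grammar:
E → c c c E'
E' → E y
E' → c a
E' → a f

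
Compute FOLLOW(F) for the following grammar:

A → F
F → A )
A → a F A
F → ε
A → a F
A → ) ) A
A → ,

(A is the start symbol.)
{ $, ')', ',', 'a' }

To compute FOLLOW(F), find every occurrence of F on a right-hand side N → α F β: add FIRST(β) \ {ε}, and if β is empty or nullable also add FOLLOW(N). Iterate to a fixed point.

In A → F: F is at the end, add FOLLOW(A)
In A → a F A: F is followed by A, add FIRST(A) \ {ε} = { ')', ',', 'a' }
  A is nullable, so also add FOLLOW(A)
In A → a F: F is at the end, add FOLLOW(A)

The FOLLOW sets referred to above (computed the same way, to a fixed point):
  FOLLOW(A) = { $, ')' }

Taking the union: FOLLOW(F) = { $, ')', ',', 'a' }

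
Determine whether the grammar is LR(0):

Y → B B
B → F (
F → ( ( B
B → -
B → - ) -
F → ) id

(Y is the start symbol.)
No. Shift-reduce conflict between [B → - .] and [B → - . ) -]

Augment with Y' → Y and build the canonical LR(0) collection (I0 = CLOSURE({[Y' → . Y]}), then GOTO on every symbol after a dot until no new states appear). It has 14 states:
  I0: { [B → . - ) -], [B → . -], [B → . F (], [F → . ( ( B], [F → . ) id], [Y → . B B], [Y' → . Y] }  — shift
  I1: { [F → ( . ( B] }  — shift
  I2: { [F → ) . id] }  — shift
  I3: { [B → - . ) -], [B → - .] }  — shift, reduce
  I4: { [B → . - ) -], [B → . -], [B → . F (], [F → . ( ( B], [F → . ) id], [Y → B . B] }  — shift
  I5: { [B → F . (] }  — shift
  I6: { [Y' → Y .] }  — accept
  I7: { [B → F ( .] }  — reduce
  I8: { [Y → B B .] }  — reduce
  I9: { [B → - ) . -] }  — shift
  I10: { [B → - ) - .] }  — reduce
  I11: { [F → ) id .] }  — reduce
  I12: { [B → . - ) -], [B → . -], [B → . F (], [F → ( ( . B], [F → . ( ( B], [F → . ) id] }  — shift
  I13: { [F → ( ( B .] }  — reduce

Conflict in state I3:
  Shift-reduce conflict between [B → - .] and [B → - . ) -]
So the grammar is NOT LR(0).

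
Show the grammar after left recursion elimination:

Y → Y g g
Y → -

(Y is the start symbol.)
Y is directly left-recursive. The standard transformation for
  A → A α₁ | ... | A α_m | β₁ | ... | β_n
is
  A  → β₁ A' | ... | β_n A'
  A' → α₁ A' | ... | α_m A' | ε

Y → - becomes Y → - Y'
Y → Y g g becomes Y' → g g Y'
Add Y' → ε

Resulting grammar:
Y → - Y'
Y' → g g Y'
Y' → ε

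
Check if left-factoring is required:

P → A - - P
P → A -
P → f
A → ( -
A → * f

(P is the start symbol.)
Left-factoring is needed when two productions for the same non-terminal
share a common prefix on the right-hand side.

Productions for P:
  P → A - - P
  P → A -
  P → f
Productions for A:
  A → ( -
  A → * f

Found common prefix 'A -' in productions for P

Answer: Yes, P has productions with common prefix 'A -'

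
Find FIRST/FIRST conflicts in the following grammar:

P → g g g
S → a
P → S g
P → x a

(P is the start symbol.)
A FIRST/FIRST conflict occurs when two productions N → α and N → β for the same non-terminal have FIRST(α) ∩ FIRST(β) ≠ ∅ (with ε ∈ FIRST of a nullable right-hand side, so two nullable alternatives also conflict).

FIRST sets of the non-terminals at (or reachable through a nullable prefix from) the front of some alternative:
  FIRST(S) = { 'a' }

Productions for P:
  P → g g g: FIRST = { 'g' }
  P → S g: FIRST = { 'a' }
  P → x a: FIRST = { 'x' }
S has only one production, so no FIRST/FIRST conflict is possible there.

All alternatives of each non-terminal have pairwise disjoint FIRST sets.

Answer: No FIRST/FIRST conflicts.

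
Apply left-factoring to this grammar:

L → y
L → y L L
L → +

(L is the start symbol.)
L → y L'
L' → ε
L' → L L
L → +

Left-factoring transforms A → αβ₁ | αβ₂ into A → αA' and A' → β₁ | β₂
(α is the longest common prefix among the alternatives). Repeat until
no nonterminal has two alternatives with a common prefix.

Round 1: L has alternatives sharing prefix 'y'. Introduce L': L → y L'
  Add: L' → ε
  Add: L' → L L

No remaining common prefixes — done.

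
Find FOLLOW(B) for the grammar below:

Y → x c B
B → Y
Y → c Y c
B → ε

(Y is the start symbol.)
In Y → x c B: B is at the end, add FOLLOW(Y)

The FOLLOW sets referred to above (computed the same way, to a fixed point):
  FOLLOW(Y) = { $, 'c' }

Taking the union: FOLLOW(B) = { $, 'c' }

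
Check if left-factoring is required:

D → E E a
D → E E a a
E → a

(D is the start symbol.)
Yes, D has productions with common prefix 'E E a'

Left-factoring is needed when two productions for the same non-terminal
share a common prefix on the right-hand side.

Productions for D:
  D → E E a
  D → E E a a

Found common prefix 'E E a' in productions for D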